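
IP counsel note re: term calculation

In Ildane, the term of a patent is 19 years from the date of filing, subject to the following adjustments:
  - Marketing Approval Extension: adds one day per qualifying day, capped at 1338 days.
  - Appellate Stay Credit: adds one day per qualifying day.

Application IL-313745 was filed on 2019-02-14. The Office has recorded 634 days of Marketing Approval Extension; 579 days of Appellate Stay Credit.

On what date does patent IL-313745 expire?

June 11, 2041

Base term: filing date + 19 years → 14 February 2038.
Marketing Approval Extension: 634 days (within the 1338-day cap) → +634 days → 10 November 2039.
Appellate Stay Credit: +579 days → 11 June 2041.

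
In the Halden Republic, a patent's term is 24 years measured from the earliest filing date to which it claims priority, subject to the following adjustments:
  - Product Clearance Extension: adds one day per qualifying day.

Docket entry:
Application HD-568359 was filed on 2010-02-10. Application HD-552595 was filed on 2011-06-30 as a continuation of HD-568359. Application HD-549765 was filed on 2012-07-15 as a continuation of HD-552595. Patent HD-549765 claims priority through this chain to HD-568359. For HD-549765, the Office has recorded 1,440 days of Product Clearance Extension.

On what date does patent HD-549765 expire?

Earliest priority filing: 10 February 2010.
Base term: 10 February 2010 + 24 years → 10 February 2034.
Product Clearance Extension: +1440 days → 20 January 2038.

2038-01-20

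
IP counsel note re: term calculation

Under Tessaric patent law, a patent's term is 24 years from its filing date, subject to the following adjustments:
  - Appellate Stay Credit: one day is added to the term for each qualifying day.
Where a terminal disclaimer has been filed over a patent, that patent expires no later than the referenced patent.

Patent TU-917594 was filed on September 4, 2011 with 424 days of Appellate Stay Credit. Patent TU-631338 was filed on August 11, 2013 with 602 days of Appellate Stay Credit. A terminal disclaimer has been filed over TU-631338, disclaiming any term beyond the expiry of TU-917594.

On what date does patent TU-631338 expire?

November 1, 2036

Natural term of TU-631338:
  Base: filing + 24 years → 11 August 2037.
  Appellate Stay Credit: +602 days → 5 April 2039.
Expiry of referenced patent TU-917594:
  Base: filing + 24 years → 4 September 2035.
  Appellate Stay Credit: +424 days → 1 November 2036.
Terminal disclaimer: TU-631338 expires on the earlier of 5 April 2039 and 1 November 2036.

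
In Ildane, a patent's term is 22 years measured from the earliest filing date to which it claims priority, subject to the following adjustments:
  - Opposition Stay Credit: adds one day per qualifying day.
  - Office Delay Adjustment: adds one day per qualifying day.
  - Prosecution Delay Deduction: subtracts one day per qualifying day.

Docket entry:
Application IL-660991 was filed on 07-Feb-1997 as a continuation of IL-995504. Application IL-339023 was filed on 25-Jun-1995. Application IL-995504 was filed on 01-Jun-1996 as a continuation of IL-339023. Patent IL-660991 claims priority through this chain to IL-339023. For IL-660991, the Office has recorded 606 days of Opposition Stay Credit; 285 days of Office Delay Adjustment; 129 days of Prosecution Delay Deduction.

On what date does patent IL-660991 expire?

July 27, 2019

Earliest priority filing: 25 June 1995.
Base term: 25 June 1995 + 22 years → 25 June 2017.
Opposition Stay Credit: +606 days → 21 February 2019.
Office Delay Adjustment: +285 days → 3 December 2019.
Prosecution Delay Deduction: −129 days → 27 July 2019.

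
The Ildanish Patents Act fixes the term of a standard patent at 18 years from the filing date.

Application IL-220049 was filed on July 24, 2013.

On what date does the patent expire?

Filing date + 18 years → 24 July 2031.

July 24, 2031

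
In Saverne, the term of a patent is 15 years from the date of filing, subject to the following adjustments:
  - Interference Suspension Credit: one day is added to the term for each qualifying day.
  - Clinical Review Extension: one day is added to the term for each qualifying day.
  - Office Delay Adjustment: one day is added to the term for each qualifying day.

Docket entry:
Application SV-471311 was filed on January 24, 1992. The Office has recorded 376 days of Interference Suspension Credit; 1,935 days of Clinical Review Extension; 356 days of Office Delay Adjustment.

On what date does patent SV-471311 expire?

Base term: filing date + 15 years → 24 January 2007.
Interference Suspension Credit: +376 days → 4 February 2008.
Clinical Review Extension: +1935 days → 23 May 2013.
Office Delay Adjustment: +356 days → 14 May 2014.

May 14, 2014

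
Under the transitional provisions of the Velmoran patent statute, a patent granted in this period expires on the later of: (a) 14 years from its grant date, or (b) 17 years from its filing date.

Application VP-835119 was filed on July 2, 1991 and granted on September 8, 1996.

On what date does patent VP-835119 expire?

(a) grant + 14 years → 8 September 2010.
(b) filing + 17 years → 2 July 2008.
Later of the two: 8 September 2010.

2010-09-08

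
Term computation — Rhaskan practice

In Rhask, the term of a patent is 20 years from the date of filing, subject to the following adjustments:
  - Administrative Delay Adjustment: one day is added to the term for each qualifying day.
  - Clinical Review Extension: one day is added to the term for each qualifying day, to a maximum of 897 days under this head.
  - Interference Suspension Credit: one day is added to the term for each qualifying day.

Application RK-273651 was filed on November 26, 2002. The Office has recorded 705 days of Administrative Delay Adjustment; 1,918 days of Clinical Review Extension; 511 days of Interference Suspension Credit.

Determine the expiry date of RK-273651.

Base term: filing date + 20 years → 26 November 2022.
Administrative Delay Adjustment: +705 days → 31 October 2024.
Clinical Review Extension: 1918 days claimed exceeds the 897-day cap, so +897 days → 16 April 2027.
Interference Suspension Credit: +511 days → 8 September 2028.

2028-09-08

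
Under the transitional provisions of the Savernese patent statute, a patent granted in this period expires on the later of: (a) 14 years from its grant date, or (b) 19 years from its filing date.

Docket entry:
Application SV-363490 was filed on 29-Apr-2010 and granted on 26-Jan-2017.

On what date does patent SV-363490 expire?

(a) grant + 14 years → 26 January 2031.
(b) filing + 19 years → 29 April 2029.
Later of the two: 26 January 2031.

January 26, 2031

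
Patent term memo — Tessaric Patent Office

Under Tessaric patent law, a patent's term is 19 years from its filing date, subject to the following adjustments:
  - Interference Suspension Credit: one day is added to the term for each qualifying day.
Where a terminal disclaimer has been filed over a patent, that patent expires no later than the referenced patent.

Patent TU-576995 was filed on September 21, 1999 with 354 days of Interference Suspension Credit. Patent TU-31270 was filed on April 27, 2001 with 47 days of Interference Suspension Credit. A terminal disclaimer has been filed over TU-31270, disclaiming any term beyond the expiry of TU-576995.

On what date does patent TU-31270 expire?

September 10, 2019

Natural term of TU-31270:
  Base: filing + 19 years → 27 April 2020.
  Interference Suspension Credit: +47 days → 13 June 2020.
Expiry of referenced patent TU-576995:
  Base: filing + 19 years → 21 September 2018.
  Interference Suspension Credit: +354 days → 10 September 2019.
Terminal disclaimer: TU-31270 expires on the earlier of 13 June 2020 and 10 September 2019.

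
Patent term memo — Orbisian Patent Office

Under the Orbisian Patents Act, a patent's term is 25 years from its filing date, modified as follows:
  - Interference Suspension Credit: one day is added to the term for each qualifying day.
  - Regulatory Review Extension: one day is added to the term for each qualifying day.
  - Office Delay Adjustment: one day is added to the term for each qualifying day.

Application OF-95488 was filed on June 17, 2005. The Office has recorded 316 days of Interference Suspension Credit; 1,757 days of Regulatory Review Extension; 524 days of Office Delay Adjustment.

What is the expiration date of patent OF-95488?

2037-07-27

Base term: filing date + 25 years → 17 June 2030.
Interference Suspension Credit: +316 days → 29 April 2031.
Regulatory Review Extension: +1757 days → 19 February 2036.
Office Delay Adjustment: +524 days → 27 July 2037.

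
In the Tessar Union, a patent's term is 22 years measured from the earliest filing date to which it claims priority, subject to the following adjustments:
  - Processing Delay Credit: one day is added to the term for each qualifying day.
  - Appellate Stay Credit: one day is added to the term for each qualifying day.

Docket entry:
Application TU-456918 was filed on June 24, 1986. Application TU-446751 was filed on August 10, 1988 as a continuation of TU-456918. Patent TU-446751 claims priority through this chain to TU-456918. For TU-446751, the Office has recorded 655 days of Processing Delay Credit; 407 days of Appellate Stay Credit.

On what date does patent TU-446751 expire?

Earliest priority filing: 24 June 1986.
Base term: 24 June 1986 + 22 years → 24 June 2008.
Processing Delay Credit: +655 days → 10 April 2010.
Appellate Stay Credit: +407 days → 22 May 2011.

2011-05-22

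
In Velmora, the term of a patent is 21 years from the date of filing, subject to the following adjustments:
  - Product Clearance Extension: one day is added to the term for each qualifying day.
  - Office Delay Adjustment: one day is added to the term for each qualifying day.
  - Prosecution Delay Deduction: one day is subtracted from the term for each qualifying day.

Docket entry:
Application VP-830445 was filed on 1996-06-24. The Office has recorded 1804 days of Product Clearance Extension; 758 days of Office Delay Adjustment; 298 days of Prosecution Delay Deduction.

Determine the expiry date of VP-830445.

Base term: filing date + 21 years → 24 June 2017.
Product Clearance Extension: +1804 days → 2 June 2022.
Office Delay Adjustment: +758 days → 29 June 2024.
Prosecution Delay Deduction: −298 days → 5 September 2023.

2023-09-05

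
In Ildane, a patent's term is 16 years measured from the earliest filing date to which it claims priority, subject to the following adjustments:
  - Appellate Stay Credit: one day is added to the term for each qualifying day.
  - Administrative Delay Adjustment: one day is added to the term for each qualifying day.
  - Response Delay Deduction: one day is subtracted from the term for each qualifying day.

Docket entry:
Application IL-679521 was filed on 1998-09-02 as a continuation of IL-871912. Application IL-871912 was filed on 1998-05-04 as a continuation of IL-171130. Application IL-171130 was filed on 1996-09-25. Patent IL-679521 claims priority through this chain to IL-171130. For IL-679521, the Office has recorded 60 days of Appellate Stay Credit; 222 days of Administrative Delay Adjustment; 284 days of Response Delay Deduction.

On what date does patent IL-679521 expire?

September 23, 2012

Earliest priority filing: 25 September 1996.
Base term: 25 September 1996 + 16 years → 25 September 2012.
Appellate Stay Credit: +60 days → 24 November 2012.
Administrative Delay Adjustment: +222 days → 4 July 2013.
Response Delay Deduction: −284 days → 23 September 2012.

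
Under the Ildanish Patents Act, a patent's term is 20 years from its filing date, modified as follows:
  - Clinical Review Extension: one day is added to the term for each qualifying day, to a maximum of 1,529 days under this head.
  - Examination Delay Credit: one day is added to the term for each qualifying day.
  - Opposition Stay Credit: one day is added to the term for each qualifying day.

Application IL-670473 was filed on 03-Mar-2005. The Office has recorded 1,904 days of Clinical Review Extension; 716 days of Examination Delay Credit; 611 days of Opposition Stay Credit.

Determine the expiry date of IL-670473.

Base term: filing date + 20 years → 3 March 2025.
Clinical Review Extension: 1904 days claimed exceeds the 1529-day cap, so +1529 days → 10 May 2029.
Examination Delay Credit: +716 days → 26 April 2031.
Opposition Stay Credit: +611 days → 27 December 2032.

2032-12-27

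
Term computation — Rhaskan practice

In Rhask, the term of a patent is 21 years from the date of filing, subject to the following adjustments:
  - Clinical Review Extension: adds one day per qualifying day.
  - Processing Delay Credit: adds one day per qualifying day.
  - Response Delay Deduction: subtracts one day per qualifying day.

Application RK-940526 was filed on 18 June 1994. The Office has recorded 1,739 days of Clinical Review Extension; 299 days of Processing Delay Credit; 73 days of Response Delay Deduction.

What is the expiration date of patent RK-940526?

Base term: filing date + 21 years → 18 June 2015.
Clinical Review Extension: +1739 days → 22 March 2020.
Processing Delay Credit: +299 days → 15 January 2021.
Response Delay Deduction: −73 days → 3 November 2020.

2020-11-03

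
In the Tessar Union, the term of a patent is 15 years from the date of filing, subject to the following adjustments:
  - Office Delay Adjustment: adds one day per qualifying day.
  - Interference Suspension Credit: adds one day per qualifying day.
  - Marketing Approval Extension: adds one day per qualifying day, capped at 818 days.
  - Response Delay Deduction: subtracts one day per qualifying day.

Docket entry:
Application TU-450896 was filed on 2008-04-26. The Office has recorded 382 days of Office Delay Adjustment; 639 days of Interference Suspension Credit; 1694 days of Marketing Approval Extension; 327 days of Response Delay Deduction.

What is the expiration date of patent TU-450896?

Base term: filing date + 15 years → 26 April 2023.
Office Delay Adjustment: +382 days → 12 May 2024.
Interference Suspension Credit: +639 days → 10 February 2026.
Marketing Approval Extension: 1694 days claimed exceeds the 818-day cap, so +818 days → 8 May 2028.
Response Delay Deduction: −327 days → 16 June 2027.

2027-06-16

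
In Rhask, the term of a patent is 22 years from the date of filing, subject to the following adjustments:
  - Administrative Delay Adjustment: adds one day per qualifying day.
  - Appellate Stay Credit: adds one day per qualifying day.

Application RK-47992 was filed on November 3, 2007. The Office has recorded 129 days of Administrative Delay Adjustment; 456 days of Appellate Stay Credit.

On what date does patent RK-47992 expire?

Base term: filing date + 22 years → 3 November 2029.
Administrative Delay Adjustment: +129 days → 12 March 2030.
Appellate Stay Credit: +456 days → 11 June 2031.

June 11, 2031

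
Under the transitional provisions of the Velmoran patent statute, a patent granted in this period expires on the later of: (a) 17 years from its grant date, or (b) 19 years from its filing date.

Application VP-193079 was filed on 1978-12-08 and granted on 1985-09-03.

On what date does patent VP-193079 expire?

(a) grant + 17 years → 3 September 2002.
(b) filing + 19 years → 8 December 1997.
Later of the two: 3 September 2002.

September 3, 2002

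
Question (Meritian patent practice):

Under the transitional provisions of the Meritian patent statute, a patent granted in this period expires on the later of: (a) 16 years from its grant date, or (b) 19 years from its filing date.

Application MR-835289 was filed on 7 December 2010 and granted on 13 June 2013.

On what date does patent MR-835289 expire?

2029-12-07

(a) grant + 16 years → 13 June 2029.
(b) filing + 19 years → 7 December 2029.
Later of the two: 7 December 2029.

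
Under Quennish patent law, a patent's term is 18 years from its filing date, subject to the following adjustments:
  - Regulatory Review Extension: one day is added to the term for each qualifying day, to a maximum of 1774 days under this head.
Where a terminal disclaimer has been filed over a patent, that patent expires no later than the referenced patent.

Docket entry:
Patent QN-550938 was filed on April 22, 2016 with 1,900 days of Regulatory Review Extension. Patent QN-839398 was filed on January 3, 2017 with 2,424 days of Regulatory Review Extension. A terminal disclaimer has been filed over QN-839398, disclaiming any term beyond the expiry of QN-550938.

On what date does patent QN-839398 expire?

Natural term of QN-839398:
  Base: filing + 18 years → 3 January 2035.
  Regulatory Review Extension: 2424 days claimed exceeds the 1774-day cap, so +1774 days → 12 November 2039.
Expiry of referenced patent QN-550938:
  Base: filing + 18 years → 22 April 2034.
  Regulatory Review Extension: 1900 days claimed exceeds the 1774-day cap, so +1774 days → 1 March 2039.
Terminal disclaimer: QN-839398 expires on the earlier of 12 November 2039 and 1 March 2039.

2039-03-01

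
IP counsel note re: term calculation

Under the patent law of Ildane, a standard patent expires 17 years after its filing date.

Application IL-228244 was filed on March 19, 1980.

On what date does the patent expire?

1997-03-19

Filing date + 17 years → 19 March 1997.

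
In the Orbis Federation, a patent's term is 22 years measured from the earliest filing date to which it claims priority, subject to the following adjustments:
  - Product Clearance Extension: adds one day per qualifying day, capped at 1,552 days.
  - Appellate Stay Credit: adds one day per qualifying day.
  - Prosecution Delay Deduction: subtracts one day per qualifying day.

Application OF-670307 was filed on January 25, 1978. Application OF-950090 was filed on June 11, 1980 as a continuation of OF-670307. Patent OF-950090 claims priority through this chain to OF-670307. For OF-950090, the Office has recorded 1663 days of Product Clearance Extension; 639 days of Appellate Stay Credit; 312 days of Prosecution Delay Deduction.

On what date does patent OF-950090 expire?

March 18, 2005

Earliest priority filing: 25 January 1978.
Base term: 25 January 1978 + 22 years → 25 January 2000.
Product Clearance Extension: 1663 days claimed exceeds the 1552-day cap, so +1552 days → 25 April 2004.
Appellate Stay Credit: +639 days → 24 January 2006.
Prosecution Delay Deduction: −312 days → 18 March 2005.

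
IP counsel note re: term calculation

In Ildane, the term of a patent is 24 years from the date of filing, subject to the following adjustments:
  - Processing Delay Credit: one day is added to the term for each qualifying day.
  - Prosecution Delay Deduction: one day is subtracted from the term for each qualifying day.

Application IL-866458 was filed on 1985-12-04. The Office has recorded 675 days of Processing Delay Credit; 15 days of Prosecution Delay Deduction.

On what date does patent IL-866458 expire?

Base term: filing date + 24 years → 4 December 2009.
Processing Delay Credit: +675 days → 10 October 2011.
Prosecution Delay Deduction: −15 days → 25 September 2011.

September 25, 2011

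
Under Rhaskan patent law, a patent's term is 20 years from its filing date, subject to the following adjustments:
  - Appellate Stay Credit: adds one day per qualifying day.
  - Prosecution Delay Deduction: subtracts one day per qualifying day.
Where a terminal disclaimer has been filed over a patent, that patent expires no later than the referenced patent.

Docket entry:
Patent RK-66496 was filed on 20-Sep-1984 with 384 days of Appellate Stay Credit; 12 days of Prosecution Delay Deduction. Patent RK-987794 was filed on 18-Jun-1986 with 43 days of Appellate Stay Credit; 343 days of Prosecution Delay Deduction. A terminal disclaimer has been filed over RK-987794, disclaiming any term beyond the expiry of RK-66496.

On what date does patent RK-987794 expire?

August 22, 2005

Natural term of RK-987794:
  Base: filing + 20 years → 18 June 2006.
  Appellate Stay Credit: +43 days → 31 July 2006.
  Prosecution Delay Deduction: −343 days → 22 August 2005.
Expiry of referenced patent RK-66496:
  Base: filing + 20 years → 20 September 2004.
  Appellate Stay Credit: +384 days → 9 October 2005.
  Prosecution Delay Deduction: −12 days → 27 September 2005.
Terminal disclaimer: RK-987794 expires on the earlier of 22 August 2005 and 27 September 2005.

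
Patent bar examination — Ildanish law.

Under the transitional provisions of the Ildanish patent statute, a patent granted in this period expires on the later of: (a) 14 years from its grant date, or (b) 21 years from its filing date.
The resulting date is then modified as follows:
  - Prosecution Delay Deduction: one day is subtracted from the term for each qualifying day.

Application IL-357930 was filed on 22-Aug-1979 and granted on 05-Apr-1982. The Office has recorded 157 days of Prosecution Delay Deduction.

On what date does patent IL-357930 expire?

2000-03-18

(a) grant + 14 years → 5 April 1996.
(b) filing + 21 years → 22 August 2000.
Later of the two: 22 August 2000.
Prosecution Delay Deduction: −157 days → 18 March 2000.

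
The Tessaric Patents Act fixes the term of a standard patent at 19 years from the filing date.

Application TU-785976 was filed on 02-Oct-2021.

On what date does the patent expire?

Filing date + 19 years → 2 October 2040.

2040-10-02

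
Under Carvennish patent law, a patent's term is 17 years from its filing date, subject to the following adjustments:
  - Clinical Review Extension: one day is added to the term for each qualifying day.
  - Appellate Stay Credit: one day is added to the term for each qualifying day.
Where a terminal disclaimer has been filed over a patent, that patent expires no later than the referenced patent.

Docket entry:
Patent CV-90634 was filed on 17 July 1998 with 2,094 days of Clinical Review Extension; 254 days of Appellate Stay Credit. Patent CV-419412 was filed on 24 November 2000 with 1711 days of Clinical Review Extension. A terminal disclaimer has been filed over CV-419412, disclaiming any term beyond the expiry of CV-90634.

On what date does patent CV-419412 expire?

Natural term of CV-419412:
  Base: filing + 17 years → 24 November 2017.
  Clinical Review Extension: +1711 days → 1 August 2022.
Expiry of referenced patent CV-90634:
  Base: filing + 17 years → 17 July 2015.
  Clinical Review Extension: +2094 days → 10 April 2021.
  Appellate Stay Credit: +254 days → 20 December 2021.
Terminal disclaimer: CV-419412 expires on the earlier of 1 August 2022 and 20 December 2021.

December 20, 2021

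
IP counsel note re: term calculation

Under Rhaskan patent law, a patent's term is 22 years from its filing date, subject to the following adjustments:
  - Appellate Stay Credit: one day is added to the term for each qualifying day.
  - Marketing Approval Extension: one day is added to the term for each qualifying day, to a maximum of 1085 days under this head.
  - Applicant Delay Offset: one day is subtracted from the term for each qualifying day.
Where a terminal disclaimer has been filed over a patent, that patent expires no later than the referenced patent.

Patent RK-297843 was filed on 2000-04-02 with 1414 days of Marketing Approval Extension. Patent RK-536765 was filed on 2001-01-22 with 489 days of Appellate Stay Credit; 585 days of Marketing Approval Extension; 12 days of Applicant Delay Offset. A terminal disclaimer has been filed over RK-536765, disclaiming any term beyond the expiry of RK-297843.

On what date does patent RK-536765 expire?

Natural term of RK-536765:
  Base: filing + 22 years → 22 January 2023.
  Appellate Stay Credit: +489 days → 25 May 2024.
  Marketing Approval Extension: 585 days (within the 1085-day cap) → +585 days → 31 December 2025.
  Applicant Delay Offset: −12 days → 19 December 2025.
Expiry of referenced patent RK-297843:
  Base: filing + 22 years → 2 April 2022.
  Marketing Approval Extension: 1414 days claimed exceeds the 1085-day cap, so +1085 days → 22 March 2025.
Terminal disclaimer: RK-536765 expires on the earlier of 19 December 2025 and 22 March 2025.

March 22, 2025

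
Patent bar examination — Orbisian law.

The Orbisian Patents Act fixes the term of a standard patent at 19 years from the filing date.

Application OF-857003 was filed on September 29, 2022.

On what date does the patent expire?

September 29, 2041

Filing date + 19 years → 29 September 2041.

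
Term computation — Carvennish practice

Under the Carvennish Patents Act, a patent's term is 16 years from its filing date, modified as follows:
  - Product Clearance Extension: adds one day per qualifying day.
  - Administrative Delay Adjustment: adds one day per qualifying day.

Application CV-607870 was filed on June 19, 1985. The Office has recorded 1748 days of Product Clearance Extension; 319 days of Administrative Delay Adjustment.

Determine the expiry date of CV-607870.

Base term: filing date + 16 years → 19 June 2001.
Product Clearance Extension: +1748 days → 2 April 2006.
Administrative Delay Adjustment: +319 days → 15 February 2007.

2007-02-15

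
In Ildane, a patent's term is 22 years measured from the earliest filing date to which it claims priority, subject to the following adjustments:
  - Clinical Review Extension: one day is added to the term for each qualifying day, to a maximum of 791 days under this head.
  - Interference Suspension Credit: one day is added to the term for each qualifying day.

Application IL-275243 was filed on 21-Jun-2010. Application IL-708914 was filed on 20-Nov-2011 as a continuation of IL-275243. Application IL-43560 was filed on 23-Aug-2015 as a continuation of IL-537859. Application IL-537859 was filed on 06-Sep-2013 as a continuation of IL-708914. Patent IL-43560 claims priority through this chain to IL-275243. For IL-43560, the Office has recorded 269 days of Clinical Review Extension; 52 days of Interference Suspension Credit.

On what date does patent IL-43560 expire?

May 8, 2033

Earliest priority filing: 21 June 2010.
Base term: 21 June 2010 + 22 years → 21 June 2032.
Clinical Review Extension: 269 days (within the 791-day cap) → +269 days → 17 March 2033.
Interference Suspension Credit: +52 days → 8 May 2033.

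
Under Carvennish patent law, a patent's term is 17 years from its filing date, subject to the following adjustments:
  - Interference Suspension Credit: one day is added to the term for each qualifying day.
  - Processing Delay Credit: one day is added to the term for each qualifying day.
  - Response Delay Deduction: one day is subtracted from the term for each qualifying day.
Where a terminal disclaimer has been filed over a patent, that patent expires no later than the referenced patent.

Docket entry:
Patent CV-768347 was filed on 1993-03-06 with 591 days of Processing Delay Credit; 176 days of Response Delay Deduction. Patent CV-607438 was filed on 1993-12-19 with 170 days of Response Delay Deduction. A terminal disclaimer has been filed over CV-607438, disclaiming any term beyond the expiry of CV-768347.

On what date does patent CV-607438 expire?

2010-07-02

Natural term of CV-607438:
  Base: filing + 17 years → 19 December 2010.
  Response Delay Deduction: −170 days → 2 July 2010.
Expiry of referenced patent CV-768347:
  Base: filing + 17 years → 6 March 2010.
  Processing Delay Credit: +591 days → 18 October 2011.
  Response Delay Deduction: −176 days → 25 April 2011.
Terminal disclaimer: CV-607438 expires on the earlier of 2 July 2010 and 25 April 2011.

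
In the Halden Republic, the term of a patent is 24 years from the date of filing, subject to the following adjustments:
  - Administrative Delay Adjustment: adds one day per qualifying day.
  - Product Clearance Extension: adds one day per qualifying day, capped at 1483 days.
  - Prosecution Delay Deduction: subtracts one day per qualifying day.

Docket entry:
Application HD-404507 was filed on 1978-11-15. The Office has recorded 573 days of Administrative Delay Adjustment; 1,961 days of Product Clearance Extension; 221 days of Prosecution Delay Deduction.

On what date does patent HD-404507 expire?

November 24, 2007

Base term: filing date + 24 years → 15 November 2002.
Administrative Delay Adjustment: +573 days → 10 June 2004.
Product Clearance Extension: 1961 days claimed exceeds the 1483-day cap, so +1483 days → 2 July 2008.
Prosecution Delay Deduction: −221 days → 24 November 2007.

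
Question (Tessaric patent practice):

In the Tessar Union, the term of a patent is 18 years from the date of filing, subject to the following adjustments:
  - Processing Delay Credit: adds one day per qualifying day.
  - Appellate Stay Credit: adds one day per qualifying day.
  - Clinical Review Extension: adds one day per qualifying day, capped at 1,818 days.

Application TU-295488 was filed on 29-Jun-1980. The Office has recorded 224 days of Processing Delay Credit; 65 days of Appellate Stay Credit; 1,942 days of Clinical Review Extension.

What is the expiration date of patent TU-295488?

April 5, 2004

Base term: filing date + 18 years → 29 June 1998.
Processing Delay Credit: +224 days → 8 February 1999.
Appellate Stay Credit: +65 days → 14 April 1999.
Clinical Review Extension: 1942 days claimed exceeds the 1818-day cap, so +1818 days → 5 April 2004.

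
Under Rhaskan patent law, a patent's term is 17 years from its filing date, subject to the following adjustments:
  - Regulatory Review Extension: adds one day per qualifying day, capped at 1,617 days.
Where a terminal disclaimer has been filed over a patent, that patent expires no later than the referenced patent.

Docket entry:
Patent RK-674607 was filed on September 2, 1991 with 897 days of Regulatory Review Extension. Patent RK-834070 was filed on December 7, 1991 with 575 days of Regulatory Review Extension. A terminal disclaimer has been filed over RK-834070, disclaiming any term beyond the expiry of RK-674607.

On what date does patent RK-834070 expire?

2010-07-05

Natural term of RK-834070:
  Base: filing + 17 years → 7 December 2008.
  Regulatory Review Extension: 575 days (within the 1617-day cap) → +575 days → 5 July 2010.
Expiry of referenced patent RK-674607:
  Base: filing + 17 years → 2 September 2008.
  Regulatory Review Extension: 897 days (within the 1617-day cap) → +897 days → 16 February 2011.
Terminal disclaimer: RK-834070 expires on the earlier of 5 July 2010 and 16 February 2011.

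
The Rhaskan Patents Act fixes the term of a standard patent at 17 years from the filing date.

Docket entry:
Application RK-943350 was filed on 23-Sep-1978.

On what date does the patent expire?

1995-09-23

Filing date + 17 years → 23 September 1995.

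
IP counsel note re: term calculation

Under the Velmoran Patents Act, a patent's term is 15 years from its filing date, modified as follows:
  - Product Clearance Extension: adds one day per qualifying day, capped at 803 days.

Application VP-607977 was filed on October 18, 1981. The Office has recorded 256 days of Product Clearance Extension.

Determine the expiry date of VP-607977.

1997-07-01

Base term: filing date + 15 years → 18 October 1996.
Product Clearance Extension: 256 days (within the 803-day cap) → +256 days → 1 July 1997.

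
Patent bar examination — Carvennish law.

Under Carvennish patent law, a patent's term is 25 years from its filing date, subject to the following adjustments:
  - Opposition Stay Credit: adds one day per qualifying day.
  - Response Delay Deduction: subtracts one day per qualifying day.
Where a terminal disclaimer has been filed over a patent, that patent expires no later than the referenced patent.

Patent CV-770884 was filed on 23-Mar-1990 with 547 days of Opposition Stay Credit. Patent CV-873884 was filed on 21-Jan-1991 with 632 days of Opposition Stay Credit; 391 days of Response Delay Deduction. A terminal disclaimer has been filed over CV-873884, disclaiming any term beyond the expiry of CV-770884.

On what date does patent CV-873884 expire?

Natural term of CV-873884:
  Base: filing + 25 years → 21 January 2016.
  Opposition Stay Credit: +632 days → 14 October 2017.
  Response Delay Deduction: −391 days → 18 September 2016.
Expiry of referenced patent CV-770884:
  Base: filing + 25 years → 23 March 2015.
  Opposition Stay Credit: +547 days → 20 September 2016.
Terminal disclaimer: CV-873884 expires on the earlier of 18 September 2016 and 20 September 2016.

September 18, 2016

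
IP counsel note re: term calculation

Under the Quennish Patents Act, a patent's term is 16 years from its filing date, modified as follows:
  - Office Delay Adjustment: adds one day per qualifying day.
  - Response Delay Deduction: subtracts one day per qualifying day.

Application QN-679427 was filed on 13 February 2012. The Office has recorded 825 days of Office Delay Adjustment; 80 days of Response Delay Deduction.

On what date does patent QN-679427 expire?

February 27, 2030

Base term: filing date + 16 years → 13 February 2028.
Office Delay Adjustment: +825 days → 18 May 2030.
Response Delay Deduction: −80 days → 27 February 2030.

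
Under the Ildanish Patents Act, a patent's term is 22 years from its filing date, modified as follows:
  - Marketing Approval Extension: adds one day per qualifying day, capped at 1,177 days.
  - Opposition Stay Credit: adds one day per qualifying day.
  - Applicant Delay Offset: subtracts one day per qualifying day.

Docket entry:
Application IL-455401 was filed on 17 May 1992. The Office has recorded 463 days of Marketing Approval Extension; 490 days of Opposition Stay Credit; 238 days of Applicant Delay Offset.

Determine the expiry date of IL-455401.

2016-05-01

Base term: filing date + 22 years → 17 May 2014.
Marketing Approval Extension: 463 days (within the 1177-day cap) → +463 days → 23 August 2015.
Opposition Stay Credit: +490 days → 25 December 2016.
Applicant Delay Offset: −238 days → 1 May 2016.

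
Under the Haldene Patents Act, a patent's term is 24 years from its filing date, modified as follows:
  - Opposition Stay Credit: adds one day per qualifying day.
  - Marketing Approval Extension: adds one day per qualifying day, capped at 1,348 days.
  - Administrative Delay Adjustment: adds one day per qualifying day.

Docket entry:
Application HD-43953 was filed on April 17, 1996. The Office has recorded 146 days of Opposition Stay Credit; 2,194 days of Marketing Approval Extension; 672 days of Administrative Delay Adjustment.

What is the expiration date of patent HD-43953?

March 23, 2026

Base term: filing date + 24 years → 17 April 2020.
Opposition Stay Credit: +146 days → 10 September 2020.
Marketing Approval Extension: 2194 days claimed exceeds the 1348-day cap, so +1348 days → 20 May 2024.
Administrative Delay Adjustment: +672 days → 23 March 2026.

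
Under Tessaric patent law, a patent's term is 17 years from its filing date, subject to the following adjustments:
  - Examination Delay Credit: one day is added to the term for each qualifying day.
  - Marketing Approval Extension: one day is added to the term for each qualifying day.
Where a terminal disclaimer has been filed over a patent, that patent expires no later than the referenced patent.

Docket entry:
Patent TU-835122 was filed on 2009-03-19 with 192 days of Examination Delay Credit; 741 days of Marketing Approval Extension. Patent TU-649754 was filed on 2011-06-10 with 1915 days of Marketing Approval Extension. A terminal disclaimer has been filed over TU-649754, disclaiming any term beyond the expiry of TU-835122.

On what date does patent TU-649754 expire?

2028-10-07

Natural term of TU-649754:
  Base: filing + 17 years → 10 June 2028.
  Marketing Approval Extension: +1915 days → 7 September 2033.
Expiry of referenced patent TU-835122:
  Base: filing + 17 years → 19 March 2026.
  Examination Delay Credit: +192 days → 27 September 2026.
  Marketing Approval Extension: +741 days → 7 October 2028.
Terminal disclaimer: TU-649754 expires on the earlier of 7 September 2033 and 7 October 2028.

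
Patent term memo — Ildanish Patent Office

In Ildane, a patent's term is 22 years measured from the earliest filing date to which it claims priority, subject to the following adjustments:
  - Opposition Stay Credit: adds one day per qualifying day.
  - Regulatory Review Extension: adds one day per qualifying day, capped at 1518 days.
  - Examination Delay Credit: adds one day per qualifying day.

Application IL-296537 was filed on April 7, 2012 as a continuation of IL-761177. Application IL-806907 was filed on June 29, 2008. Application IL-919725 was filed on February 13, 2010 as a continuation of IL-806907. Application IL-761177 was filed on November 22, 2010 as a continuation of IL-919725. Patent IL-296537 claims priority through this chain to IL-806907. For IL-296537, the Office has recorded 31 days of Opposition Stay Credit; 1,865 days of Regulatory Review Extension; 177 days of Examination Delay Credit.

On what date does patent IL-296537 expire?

Earliest priority filing: 29 June 2008.
Base term: 29 June 2008 + 22 years → 29 June 2030.
Opposition Stay Credit: +31 days → 30 July 2030.
Regulatory Review Extension: 1865 days claimed exceeds the 1518-day cap, so +1518 days → 25 September 2034.
Examination Delay Credit: +177 days → 21 March 2035.

March 21, 2035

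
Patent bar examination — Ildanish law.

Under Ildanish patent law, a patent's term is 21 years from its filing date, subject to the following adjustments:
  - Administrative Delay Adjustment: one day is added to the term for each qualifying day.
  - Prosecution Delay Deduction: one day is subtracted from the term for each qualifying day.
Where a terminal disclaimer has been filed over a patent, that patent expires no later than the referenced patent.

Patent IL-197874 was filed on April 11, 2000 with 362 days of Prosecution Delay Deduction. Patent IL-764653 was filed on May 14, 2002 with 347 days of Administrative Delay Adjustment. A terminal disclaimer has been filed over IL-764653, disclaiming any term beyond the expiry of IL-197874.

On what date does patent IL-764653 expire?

2020-04-14

Natural term of IL-764653:
  Base: filing + 21 years → 14 May 2023.
  Administrative Delay Adjustment: +347 days → 25 April 2024.
Expiry of referenced patent IL-197874:
  Base: filing + 21 years → 11 April 2021.
  Prosecution Delay Deduction: −362 days → 14 April 2020.
Terminal disclaimer: IL-764653 expires on the earlier of 25 April 2024 and 14 April 2020.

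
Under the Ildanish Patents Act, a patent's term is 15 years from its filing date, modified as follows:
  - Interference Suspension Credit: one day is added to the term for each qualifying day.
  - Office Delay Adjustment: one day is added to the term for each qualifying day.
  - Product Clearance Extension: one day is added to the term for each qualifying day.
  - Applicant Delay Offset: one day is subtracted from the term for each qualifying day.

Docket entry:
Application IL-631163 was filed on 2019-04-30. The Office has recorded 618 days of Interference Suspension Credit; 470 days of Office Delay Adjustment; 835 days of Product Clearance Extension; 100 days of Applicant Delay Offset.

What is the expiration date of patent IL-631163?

Base term: filing date + 15 years → 30 April 2034.
Interference Suspension Credit: +618 days → 8 January 2036.
Office Delay Adjustment: +470 days → 22 April 2037.
Product Clearance Extension: +835 days → 5 August 2039.
Applicant Delay Offset: −100 days → 27 April 2039.

2039-04-27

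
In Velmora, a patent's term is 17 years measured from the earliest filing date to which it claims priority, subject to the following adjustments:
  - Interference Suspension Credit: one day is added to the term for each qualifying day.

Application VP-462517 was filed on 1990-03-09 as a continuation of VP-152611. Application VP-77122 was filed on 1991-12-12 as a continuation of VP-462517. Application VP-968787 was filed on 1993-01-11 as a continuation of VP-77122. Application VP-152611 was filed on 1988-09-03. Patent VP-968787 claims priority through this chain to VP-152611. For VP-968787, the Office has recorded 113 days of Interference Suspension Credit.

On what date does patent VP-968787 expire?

Earliest priority filing: 3 September 1988.
Base term: 3 September 1988 + 17 years → 3 September 2005.
Interference Suspension Credit: +113 days → 25 December 2005.

2005-12-25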